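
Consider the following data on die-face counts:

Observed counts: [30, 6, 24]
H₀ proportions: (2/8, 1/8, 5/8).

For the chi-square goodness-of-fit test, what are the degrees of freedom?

df = k − 1 = 3 − 1 = 2

degrees of freedom = 2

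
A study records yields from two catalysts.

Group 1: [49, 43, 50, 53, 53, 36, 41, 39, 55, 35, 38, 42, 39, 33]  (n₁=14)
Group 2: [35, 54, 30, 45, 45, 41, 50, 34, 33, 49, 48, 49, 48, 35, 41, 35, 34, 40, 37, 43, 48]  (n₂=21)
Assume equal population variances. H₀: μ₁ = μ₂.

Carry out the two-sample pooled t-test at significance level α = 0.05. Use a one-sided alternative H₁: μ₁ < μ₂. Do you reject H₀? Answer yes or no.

x̄₁=43.286, s₁=7.353, n₁=14
x̄₂=41.619, s₂=6.932, n₂=21
s_p² = [13·7.353² + 20·6.932²]/33 = 50.4185
SE = √(s_p²·(1/14+1/21)) = 2.4499
t = (43.286−41.619)/2.4499 = 0.6803
df = 33
p-value (one-sided, H₁ less) = 0.74947
At α=0.05: p ≥ α → fail to reject H₀

reject H₀: no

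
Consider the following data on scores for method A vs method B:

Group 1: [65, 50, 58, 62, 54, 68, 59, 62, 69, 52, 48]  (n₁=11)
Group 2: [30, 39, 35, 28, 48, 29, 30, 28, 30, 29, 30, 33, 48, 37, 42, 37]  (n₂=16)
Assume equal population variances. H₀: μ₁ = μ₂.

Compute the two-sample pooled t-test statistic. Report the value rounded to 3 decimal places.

test statistic = 8.963

x̄₁=58.818, s₁=7.153, n₁=11
x̄₂=34.562, s₂=6.743, n₂=16
s_p² = [10·7.153² + 15·6.743²]/25 = 47.7430
SE = √(s_p²·(1/11+1/16)) = 2.7063
t = (58.818−34.562)/2.7063 = 8.9626
df = 25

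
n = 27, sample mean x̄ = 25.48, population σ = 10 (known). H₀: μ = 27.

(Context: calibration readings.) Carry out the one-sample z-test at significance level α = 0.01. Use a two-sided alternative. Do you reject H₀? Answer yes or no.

reject H₀: no

SE = σ/√n = 10/√27 = 1.9245
z = (x̄−μ₀)/SE = (25.48−27)/1.9245 = -0.7898
p-value (two-sided) = 0.42964
At α=0.01: p ≥ α → fail to reject H₀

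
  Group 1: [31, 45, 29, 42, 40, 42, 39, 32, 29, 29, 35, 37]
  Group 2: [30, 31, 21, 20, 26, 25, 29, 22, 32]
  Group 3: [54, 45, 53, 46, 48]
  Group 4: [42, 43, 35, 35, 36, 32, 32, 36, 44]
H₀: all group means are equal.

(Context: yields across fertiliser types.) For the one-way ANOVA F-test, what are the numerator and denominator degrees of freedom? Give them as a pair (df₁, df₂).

degrees of freedom = [3, 31]

k = 4 groups, N = 35 total
df = (k−1, N−k) = (4−1, 35−4) = (3, 31)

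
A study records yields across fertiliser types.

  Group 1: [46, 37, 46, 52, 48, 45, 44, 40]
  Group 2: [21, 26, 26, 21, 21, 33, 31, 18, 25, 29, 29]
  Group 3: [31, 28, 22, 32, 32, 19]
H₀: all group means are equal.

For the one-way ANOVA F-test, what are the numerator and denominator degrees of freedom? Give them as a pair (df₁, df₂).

k = 3 groups, N = 25 total
df = (k−1, N−k) = (3−1, 25−3) = (2, 22)

degrees of freedom = [2, 22]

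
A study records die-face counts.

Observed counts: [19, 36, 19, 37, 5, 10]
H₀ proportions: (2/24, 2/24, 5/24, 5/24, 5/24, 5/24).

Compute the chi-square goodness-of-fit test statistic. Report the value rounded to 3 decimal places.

test statistic = 102.476

n = 126; E_i = n·p_i = [10.50, 10.50, 26.25, 26.25, 26.25, 26.25]
χ² = (19−10.50)²/10.50 + (36−10.50)²/10.50 + (19−26.25)²/26.25 + (37−26.25)²/26.25 + (5−26.25)²/26.25 + (10−26.25)²/26.25 = 102.4762
df = 5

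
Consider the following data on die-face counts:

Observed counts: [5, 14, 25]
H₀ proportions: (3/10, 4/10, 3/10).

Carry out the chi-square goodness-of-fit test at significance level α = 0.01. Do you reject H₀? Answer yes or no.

n = 44; E_i = n·p_i = [13.20, 17.60, 13.20]
χ² = (5−13.20)²/13.20 + (14−17.60)²/17.60 + (25−13.20)²/13.20 = 16.3788
df = 2
p-value (upper-tail) = 0.00028
At α=0.01: p < α → reject H₀

reject H₀: yes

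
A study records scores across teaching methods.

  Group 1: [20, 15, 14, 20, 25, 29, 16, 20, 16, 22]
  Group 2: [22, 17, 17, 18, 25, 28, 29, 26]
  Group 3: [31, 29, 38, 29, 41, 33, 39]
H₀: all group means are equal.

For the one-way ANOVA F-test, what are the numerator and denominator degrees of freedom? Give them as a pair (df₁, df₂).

k = 3 groups, N = 25 total
df = (k−1, N−k) = (3−1, 25−3) = (2, 22)

degrees of freedom = [2, 22]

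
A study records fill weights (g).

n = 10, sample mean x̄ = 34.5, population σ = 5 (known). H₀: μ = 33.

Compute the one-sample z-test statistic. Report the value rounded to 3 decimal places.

test statistic = 0.949

SE = σ/√n = 5/√10 = 1.5811
z = (x̄−μ₀)/SE = (34.5−33)/1.5811 = 0.9487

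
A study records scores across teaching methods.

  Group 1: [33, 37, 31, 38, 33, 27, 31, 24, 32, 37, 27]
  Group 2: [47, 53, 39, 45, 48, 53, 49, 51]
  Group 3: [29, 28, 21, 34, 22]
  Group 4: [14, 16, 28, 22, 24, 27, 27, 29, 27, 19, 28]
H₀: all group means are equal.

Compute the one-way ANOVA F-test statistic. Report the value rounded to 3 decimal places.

test statistic = 41.107

Group means [31.82, 48.12, 26.80, 23.73], grand mean 32.286
SSB = Σnᵢ(x̄ᵢ−x̄)² = 2965.650; SSW = ΣΣ(x−x̄ᵢ)² = 745.493
MSB = 2965.650/3 = 988.5499; MSW = 745.493/31 = 24.0482
F = MSB/MSW = 41.1071
df = (3, 31)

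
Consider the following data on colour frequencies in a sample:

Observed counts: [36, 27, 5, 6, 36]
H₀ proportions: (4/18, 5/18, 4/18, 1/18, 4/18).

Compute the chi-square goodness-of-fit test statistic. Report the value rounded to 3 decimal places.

test statistic = 26.808

n = 110; E_i = n·p_i = [24.44, 30.56, 24.44, 6.11, 24.44]
χ² = (36−24.44)²/24.44 + (27−30.56)²/30.56 + (5−24.44)²/24.44 + (6−6.11)²/6.11 + (36−24.44)²/24.44 = 26.8082
df = 4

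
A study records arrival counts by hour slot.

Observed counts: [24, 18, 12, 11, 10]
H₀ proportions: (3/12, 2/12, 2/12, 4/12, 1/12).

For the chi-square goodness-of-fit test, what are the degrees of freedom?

df = k − 1 = 5 − 1 = 4

degrees of freedom = 4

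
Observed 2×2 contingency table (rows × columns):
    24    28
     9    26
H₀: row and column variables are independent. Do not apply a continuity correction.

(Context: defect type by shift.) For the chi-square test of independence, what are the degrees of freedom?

degrees of freedom = 1

df = (r−1)(c−1) = (2−1)·(2−1) = 1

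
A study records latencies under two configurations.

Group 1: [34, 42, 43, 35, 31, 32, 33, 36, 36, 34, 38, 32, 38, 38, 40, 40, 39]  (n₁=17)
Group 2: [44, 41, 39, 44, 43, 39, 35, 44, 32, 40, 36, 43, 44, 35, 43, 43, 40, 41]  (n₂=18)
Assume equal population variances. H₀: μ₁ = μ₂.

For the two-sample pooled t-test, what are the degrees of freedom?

df = n₁ + n₂ − 2 = 17 + 18 − 2 = 33

degrees of freedom = 33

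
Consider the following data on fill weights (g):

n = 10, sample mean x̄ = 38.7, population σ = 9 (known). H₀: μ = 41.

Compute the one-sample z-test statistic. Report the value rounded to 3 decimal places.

test statistic = -0.808

SE = σ/√n = 9/√10 = 2.8460
z = (x̄−μ₀)/SE = (38.7−41)/2.8460 = -0.8081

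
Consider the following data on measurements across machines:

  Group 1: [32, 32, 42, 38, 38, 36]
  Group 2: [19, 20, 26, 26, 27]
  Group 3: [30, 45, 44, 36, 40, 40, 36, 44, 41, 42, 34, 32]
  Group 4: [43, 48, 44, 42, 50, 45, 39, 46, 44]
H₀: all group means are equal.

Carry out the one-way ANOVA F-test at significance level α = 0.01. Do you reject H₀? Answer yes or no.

Group means [36.33, 23.60, 38.67, 44.56], grand mean 37.531
SSB = Σnᵢ(x̄ᵢ−x̄)² = 1438.547; SSW = ΣΣ(x−x̄ᵢ)² = 489.422
MSB = 1438.547/3 = 479.5155; MSW = 489.422/28 = 17.4794
F = MSB/MSW = 27.4332
df = (3, 28)
p-value (upper-tail) = 0.00000
At α=0.01: p < α → reject H₀

reject H₀: yes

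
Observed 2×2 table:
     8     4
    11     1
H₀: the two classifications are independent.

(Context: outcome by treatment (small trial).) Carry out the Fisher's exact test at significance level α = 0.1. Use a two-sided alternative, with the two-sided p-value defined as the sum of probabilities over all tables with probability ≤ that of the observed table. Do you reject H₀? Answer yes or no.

Margins: r₁=12, r₂=12, c₁=19, c₂=5, n=24
p_obs = C(12,8)·C(12,11)/C(24,19); sum pmf over tables with pmf ≤ p_obs
p-value (two-sided) = 0.31677
At α=0.1: p ≥ α → fail to reject H₀

reject H₀: no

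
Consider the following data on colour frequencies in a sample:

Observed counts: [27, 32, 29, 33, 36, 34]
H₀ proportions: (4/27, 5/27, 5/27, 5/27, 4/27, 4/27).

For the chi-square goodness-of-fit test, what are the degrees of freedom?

df = k − 1 = 6 − 1 = 5

degrees of freedom = 5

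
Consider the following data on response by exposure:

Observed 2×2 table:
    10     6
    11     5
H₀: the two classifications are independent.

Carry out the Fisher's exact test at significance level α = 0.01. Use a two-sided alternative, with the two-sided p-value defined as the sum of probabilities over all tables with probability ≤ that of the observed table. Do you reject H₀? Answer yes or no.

reject H₀: no

Margins: r₁=16, r₂=16, c₁=21, c₂=11, n=32
p_obs = C(16,10)·C(16,11)/C(32,21); sum pmf over tables with pmf ≤ p_obs
p-value (two-sided) = 1.00000
At α=0.01: p ≥ α → fail to reject H₀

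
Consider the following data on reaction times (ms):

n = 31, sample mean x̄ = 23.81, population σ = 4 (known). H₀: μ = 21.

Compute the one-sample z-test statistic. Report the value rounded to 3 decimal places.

SE = σ/√n = 4/√31 = 0.7184
z = (x̄−μ₀)/SE = (23.81−21)/0.7184 = 3.9114

test statistic = 3.911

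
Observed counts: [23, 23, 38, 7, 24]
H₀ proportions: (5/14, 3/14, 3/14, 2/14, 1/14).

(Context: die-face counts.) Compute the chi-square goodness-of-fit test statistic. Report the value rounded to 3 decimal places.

n = 115; E_i = n·p_i = [41.07, 24.64, 24.64, 16.43, 8.21]
χ² = (23−41.07)²/41.07 + (23−24.64)²/24.64 + (38−24.64)²/24.64 + (7−16.43)²/16.43 + (24−8.21)²/8.21 = 51.0481
df = 4

test statistic = 51.048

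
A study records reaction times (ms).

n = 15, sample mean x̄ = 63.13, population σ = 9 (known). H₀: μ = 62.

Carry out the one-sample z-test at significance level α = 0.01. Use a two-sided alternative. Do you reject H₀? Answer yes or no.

SE = σ/√n = 9/√15 = 2.3238
z = (x̄−μ₀)/SE = (63.13−62)/2.3238 = 0.4863
p-value (two-sided) = 0.62677
At α=0.01: p ≥ α → fail to reject H₀

reject H₀: no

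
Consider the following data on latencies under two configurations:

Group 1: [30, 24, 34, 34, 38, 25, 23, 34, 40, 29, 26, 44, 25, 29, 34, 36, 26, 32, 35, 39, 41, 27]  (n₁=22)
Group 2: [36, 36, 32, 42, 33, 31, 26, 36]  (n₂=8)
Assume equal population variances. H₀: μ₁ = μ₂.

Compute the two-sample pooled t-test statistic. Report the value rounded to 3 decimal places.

x̄₁=32.045, s₁=6.083, n₁=22
x̄₂=34.000, s₂=4.690, n₂=8
s_p² = [21·6.083² + 7·4.690²]/28 = 33.2484
SE = √(s_p²·(1/22+1/8)) = 2.3806
t = (32.045−34.000)/2.3806 = -0.8210
df = 28

test statistic = -0.821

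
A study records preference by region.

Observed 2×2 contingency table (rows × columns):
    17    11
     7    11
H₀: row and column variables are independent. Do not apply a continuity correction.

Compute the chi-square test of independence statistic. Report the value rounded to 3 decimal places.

test statistic = 2.092

Row totals [28, 18], col totals [24, 22], n=46
χ² = (17−14.61)²/14.61 + (11−13.39)²/13.39 + (7−9.39)²/9.39 + (11−8.61)²/8.61 = 2.0916
df = 1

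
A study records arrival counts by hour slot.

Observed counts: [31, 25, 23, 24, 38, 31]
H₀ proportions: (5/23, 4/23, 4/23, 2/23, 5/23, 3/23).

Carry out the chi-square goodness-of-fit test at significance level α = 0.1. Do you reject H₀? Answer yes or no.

reject H₀: yes

n = 172; E_i = n·p_i = [37.39, 29.91, 29.91, 14.96, 37.39, 22.43]
χ² = (31−37.39)²/37.39 + (25−29.91)²/29.91 + (23−29.91)²/29.91 + (24−14.96)²/14.96 + (38−37.39)²/37.39 + (31−22.43)²/22.43 = 12.2452
df = 5
p-value (upper-tail) = 0.03158
At α=0.1: p < α → reject H₀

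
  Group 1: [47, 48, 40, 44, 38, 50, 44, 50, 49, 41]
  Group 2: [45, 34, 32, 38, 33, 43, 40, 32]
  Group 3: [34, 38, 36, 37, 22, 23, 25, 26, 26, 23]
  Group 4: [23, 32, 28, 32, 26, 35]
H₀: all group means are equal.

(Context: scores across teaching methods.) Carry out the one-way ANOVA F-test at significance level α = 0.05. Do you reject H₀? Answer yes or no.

Group means [45.10, 37.12, 29.00, 29.33], grand mean 35.706
SSB = Σnᵢ(x̄ᵢ−x̄)² = 1591.950; SSW = ΣΣ(x−x̄ᵢ)² = 829.108
MSB = 1591.950/3 = 530.6502; MSW = 829.108/30 = 27.6369
F = MSB/MSW = 19.2008
df = (3, 30)
p-value (upper-tail) = 0.00000
At α=0.05: p < α → reject H₀

reject H₀: yes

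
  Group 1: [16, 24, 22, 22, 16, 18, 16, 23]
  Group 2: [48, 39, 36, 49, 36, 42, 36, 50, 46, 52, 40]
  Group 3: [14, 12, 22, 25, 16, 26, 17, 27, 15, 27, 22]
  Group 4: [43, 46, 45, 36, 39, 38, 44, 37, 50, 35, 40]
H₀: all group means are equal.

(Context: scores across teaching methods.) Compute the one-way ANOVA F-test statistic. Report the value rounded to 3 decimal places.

Group means [19.62, 43.09, 20.27, 41.18], grand mean 31.878
SSB = Σnᵢ(x̄ᵢ−x̄)² = 5017.788; SSW = ΣΣ(x−x̄ᵢ)² = 998.602
MSB = 5017.788/3 = 1672.5960; MSW = 998.602/37 = 26.9893
F = MSB/MSW = 61.9727
df = (3, 37)

test statistic = 61.973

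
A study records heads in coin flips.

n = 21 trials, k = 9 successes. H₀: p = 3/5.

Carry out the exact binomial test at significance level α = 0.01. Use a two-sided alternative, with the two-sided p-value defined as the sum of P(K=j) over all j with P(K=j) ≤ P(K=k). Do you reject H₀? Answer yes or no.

reject H₀: no

Exact binomial: n=21, k=9, p₀=3/5=0.6000
P(X=j) = C(n,j)·p₀^j·(1−p₀)^(n−j); p = Σ P(X=j) over j with P(X=j) ≤ P(X=9)
p-value (two-sided) = 0.12188
At α=0.01: p ≥ α → fail to reject H₀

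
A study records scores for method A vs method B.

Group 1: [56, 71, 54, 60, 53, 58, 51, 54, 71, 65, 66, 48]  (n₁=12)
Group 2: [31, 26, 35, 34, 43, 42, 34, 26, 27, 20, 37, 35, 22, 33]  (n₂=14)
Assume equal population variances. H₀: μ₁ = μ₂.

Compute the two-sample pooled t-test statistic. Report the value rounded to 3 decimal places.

test statistic = 9.483

x̄₁=58.917, s₁=7.716, n₁=12
x̄₂=31.786, s₂=6.874, n₂=14
s_p² = [11·7.716² + 13·6.874²]/24 = 52.8864
SE = √(s_p²·(1/12+1/14)) = 2.8609
t = (58.917−31.786)/2.8609 = 9.4833
df = 24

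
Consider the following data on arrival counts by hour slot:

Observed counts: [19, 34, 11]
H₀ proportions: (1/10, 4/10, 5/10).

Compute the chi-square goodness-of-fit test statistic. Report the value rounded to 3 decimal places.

n = 64; E_i = n·p_i = [6.40, 25.60, 32.00]
χ² = (19−6.40)²/6.40 + (34−25.60)²/25.60 + (11−32.00)²/32.00 = 41.3438
df = 2

test statistic = 41.344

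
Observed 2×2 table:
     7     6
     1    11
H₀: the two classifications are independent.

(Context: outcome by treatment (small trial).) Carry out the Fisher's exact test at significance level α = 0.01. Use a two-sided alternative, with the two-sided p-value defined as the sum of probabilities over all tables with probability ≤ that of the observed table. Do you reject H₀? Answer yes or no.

reject H₀: no

Margins: r₁=13, r₂=12, c₁=8, c₂=17, n=25
p_obs = C(13,7)·C(12,1)/C(25,8); sum pmf over tables with pmf ≤ p_obs
p-value (two-sided) = 0.03021
At α=0.01: p ≥ α → fail to reject H₀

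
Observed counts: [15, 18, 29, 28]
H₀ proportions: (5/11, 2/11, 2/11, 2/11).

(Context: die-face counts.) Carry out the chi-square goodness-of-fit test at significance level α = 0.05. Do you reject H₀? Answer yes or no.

reject H₀: yes

n = 90; E_i = n·p_i = [40.91, 16.36, 16.36, 16.36]
χ² = (15−40.91)²/40.91 + (18−16.36)²/16.36 + (29−16.36)²/16.36 + (28−16.36)²/16.36 = 34.6056
df = 3
p-value (upper-tail) = 0.00000
At α=0.05: p < α → reject H₀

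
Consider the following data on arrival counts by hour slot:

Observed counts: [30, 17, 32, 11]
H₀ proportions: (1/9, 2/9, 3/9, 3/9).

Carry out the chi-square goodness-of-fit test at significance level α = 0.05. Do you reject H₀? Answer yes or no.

n = 90; E_i = n·p_i = [10.00, 20.00, 30.00, 30.00]
χ² = (30−10.00)²/10.00 + (17−20.00)²/20.00 + (32−30.00)²/30.00 + (11−30.00)²/30.00 = 52.6167
df = 3
p-value (upper-tail) = 0.00000
At α=0.05: p < α → reject H₀

reject H₀: yes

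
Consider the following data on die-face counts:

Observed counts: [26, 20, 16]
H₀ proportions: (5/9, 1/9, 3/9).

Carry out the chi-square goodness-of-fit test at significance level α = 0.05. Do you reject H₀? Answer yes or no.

reject H₀: yes

n = 62; E_i = n·p_i = [34.44, 6.89, 20.67]
χ² = (26−34.44)²/34.44 + (20−6.89)²/6.89 + (16−20.67)²/20.67 = 28.0774
df = 2
p-value (upper-tail) = 0.00000
At α=0.05: p < α → reject H₀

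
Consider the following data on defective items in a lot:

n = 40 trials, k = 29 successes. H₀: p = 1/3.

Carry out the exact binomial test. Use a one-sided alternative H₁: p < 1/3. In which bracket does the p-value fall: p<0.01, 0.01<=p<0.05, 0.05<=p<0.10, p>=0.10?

p-value bracket: p>=0.10

Exact binomial: n=40, k=29, p₀=1/3=0.3333
P(X≤29) from Σ C(n,i)·p₀^i·(1−p₀)^(n−i)
p-value (one-sided, H₁ less) = 1.00000
→ bracket: p>=0.10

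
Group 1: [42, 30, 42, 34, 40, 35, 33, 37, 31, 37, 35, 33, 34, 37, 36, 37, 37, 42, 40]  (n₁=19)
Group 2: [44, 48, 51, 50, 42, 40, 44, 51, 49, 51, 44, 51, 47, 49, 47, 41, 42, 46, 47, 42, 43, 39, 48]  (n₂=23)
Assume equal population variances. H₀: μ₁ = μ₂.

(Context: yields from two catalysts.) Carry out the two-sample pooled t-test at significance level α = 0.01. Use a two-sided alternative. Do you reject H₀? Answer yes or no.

x̄₁=36.421, s₁=3.580, n₁=19
x̄₂=45.913, s₂=3.837, n₂=23
s_p² = [18·3.580² + 22·3.837²]/40 = 13.8614
SE = √(s_p²·(1/19+1/23)) = 1.1542
t = (36.421−45.913)/1.1542 = -8.2237
df = 40
p-value (two-sided) = 0.00000
At α=0.01: p < α → reject H₀

reject H₀: yes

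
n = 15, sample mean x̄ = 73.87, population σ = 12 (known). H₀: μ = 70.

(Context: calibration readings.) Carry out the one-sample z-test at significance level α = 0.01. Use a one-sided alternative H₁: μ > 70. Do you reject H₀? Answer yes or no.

SE = σ/√n = 12/√15 = 3.0984
z = (x̄−μ₀)/SE = (73.87−70)/3.0984 = 1.2490
p-value (one-sided, H₁ greater) = 0.10583
At α=0.01: p ≥ α → fail to reject H₀

reject H₀: no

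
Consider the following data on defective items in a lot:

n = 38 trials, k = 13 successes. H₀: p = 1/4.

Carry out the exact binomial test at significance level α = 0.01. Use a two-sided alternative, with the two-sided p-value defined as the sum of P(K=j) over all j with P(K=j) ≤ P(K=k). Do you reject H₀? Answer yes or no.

reject H₀: no

Exact binomial: n=38, k=13, p₀=1/4=0.2500
P(X=j) = C(n,j)·p₀^j·(1−p₀)^(n−j); p = Σ P(X=j) over j with P(X=j) ≤ P(X=13)
p-value (two-sided) = 0.19214
At α=0.01: p ≥ α → fail to reject H₀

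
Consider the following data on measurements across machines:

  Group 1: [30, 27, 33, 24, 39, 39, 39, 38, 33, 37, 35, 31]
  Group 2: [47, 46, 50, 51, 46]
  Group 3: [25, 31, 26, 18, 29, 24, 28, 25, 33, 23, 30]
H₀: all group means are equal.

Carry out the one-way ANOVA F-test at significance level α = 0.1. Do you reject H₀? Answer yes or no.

Group means [33.75, 48.00, 26.55], grand mean 33.464
SSB = Σnᵢ(x̄ᵢ−x̄)² = 1583.987; SSW = ΣΣ(x−x̄ᵢ)² = 476.977
MSB = 1583.987/2 = 791.9935; MSW = 476.977/25 = 19.0791
F = MSB/MSW = 41.5111
df = (2, 25)
p-value (upper-tail) = 0.00000
At α=0.1: p < α → reject H₀

reject H₀: yes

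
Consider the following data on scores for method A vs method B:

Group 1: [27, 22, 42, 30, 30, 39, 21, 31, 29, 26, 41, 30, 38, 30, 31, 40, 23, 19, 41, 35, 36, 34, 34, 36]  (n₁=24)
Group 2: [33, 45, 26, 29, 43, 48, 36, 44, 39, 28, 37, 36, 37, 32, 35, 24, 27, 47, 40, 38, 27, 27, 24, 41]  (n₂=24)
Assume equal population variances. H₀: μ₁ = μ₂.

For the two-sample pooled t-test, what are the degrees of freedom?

degrees of freedom = 46

df = n₁ + n₂ − 2 = 24 + 24 − 2 = 46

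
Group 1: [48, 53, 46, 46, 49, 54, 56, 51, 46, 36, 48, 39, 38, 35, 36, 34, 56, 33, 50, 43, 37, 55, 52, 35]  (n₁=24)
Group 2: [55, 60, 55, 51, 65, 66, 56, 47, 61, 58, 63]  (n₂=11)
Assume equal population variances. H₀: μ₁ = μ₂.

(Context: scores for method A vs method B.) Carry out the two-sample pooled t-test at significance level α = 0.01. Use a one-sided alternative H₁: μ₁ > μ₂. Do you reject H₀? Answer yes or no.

x̄₁=44.833, s₁=7.839, n₁=24
x̄₂=57.909, s₂=5.856, n₂=11
s_p² = [23·7.839² + 10·5.856²]/33 = 53.2195
SE = √(s_p²·(1/24+1/11)) = 2.6562
t = (44.833−57.909)/2.6562 = -4.9227
df = 33
p-value (one-sided, H₁ greater) = 0.99999
At α=0.01: p ≥ α → fail to reject H₀

reject H₀: no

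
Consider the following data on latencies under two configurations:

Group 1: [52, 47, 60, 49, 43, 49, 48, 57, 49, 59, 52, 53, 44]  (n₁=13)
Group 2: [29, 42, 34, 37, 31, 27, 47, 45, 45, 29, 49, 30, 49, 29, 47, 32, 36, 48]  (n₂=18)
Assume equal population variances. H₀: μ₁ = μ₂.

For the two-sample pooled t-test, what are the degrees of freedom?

df = n₁ + n₂ − 2 = 13 + 18 − 2 = 29

degrees of freedom = 29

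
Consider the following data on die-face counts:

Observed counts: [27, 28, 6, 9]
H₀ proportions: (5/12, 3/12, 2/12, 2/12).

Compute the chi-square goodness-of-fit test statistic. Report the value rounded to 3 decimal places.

n = 70; E_i = n·p_i = [29.17, 17.50, 11.67, 11.67]
χ² = (27−29.17)²/29.17 + (28−17.50)²/17.50 + (6−11.67)²/11.67 + (9−11.67)²/11.67 = 9.8229
df = 3

test statistic = 9.823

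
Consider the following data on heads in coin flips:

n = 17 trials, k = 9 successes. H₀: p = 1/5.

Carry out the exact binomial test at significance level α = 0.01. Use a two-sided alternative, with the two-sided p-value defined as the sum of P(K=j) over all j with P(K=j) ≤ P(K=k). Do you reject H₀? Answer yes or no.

Exact binomial: n=17, k=9, p₀=1/5=0.2000
P(X=j) = C(n,j)·p₀^j·(1−p₀)^(n−j); p = Σ P(X=j) over j with P(X=j) ≤ P(X=9)
p-value (two-sided) = 0.00258
At α=0.01: p < α → reject H₀

reject H₀: yes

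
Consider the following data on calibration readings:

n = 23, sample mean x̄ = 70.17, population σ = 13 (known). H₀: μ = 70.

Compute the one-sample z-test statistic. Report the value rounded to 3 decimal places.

test statistic = 0.063

SE = σ/√n = 13/√23 = 2.7107
z = (x̄−μ₀)/SE = (70.17−70)/2.7107 = 0.0627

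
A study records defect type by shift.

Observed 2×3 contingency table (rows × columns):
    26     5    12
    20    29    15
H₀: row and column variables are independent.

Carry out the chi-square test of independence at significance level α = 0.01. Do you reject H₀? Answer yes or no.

Row totals [43, 64], col totals [46, 34, 27], n=107
χ² = (26−18.49)²/18.49 + (5−13.66)²/13.66 + (12−10.85)²/10.85 + (20−27.51)²/27.51 + (29−20.34)²/20.34 + (15−16.15)²/16.15 = 14.4939
df = 2
p-value (upper-tail) = 0.00071
At α=0.01: p < α → reject H₀

reject H₀: yes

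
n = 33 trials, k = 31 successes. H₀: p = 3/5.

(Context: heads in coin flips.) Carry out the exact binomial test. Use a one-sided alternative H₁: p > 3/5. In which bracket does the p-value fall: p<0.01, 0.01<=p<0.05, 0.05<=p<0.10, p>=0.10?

Exact binomial: n=33, k=31, p₀=3/5=0.6000
P(X≥31) from Σ C(n,i)·p₀^i·(1−p₀)^(n−i)
p-value (one-sided, H₁ greater) = 0.00001
→ bracket: p<0.01

p-value bracket: p<0.01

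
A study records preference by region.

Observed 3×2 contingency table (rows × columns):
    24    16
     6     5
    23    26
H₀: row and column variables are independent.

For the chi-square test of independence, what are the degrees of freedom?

degrees of freedom = 2

df = (r−1)(c−1) = (3−1)·(2−1) = 2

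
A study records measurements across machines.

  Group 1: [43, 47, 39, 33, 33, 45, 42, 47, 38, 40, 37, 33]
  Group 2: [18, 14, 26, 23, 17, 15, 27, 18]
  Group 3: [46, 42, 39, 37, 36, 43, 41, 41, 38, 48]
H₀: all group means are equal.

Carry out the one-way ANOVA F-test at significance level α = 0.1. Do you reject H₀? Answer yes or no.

Group means [39.75, 19.75, 41.10], grand mean 34.867
SSB = Σnᵢ(x̄ᵢ−x̄)² = 2502.817; SSW = ΣΣ(x−x̄ᵢ)² = 600.650
MSB = 2502.817/2 = 1251.4083; MSW = 600.650/27 = 22.2463
F = MSB/MSW = 56.2524
df = (2, 27)
p-value (upper-tail) = 0.00000
At α=0.1: p < α → reject H₀

reject H₀: yes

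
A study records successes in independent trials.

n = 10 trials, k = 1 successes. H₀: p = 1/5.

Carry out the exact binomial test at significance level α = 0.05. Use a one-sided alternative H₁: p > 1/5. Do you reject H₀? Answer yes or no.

reject H₀: no

Exact binomial: n=10, k=1, p₀=1/5=0.2000
P(X≥1) from Σ C(n,i)·p₀^i·(1−p₀)^(n−i)
p-value (one-sided, H₁ greater) = 0.89263
At α=0.05: p ≥ α → fail to reject H₀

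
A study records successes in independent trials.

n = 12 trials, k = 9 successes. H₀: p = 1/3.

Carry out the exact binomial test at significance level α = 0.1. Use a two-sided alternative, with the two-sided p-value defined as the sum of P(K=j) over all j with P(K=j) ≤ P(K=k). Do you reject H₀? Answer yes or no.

reject H₀: yes

Exact binomial: n=12, k=9, p₀=1/3=0.3333
P(X=j) = C(n,j)·p₀^j·(1−p₀)^(n−j); p = Σ P(X=j) over j with P(X=j) ≤ P(X=9)
p-value (two-sided) = 0.00386
At α=0.1: p < α → reject H₀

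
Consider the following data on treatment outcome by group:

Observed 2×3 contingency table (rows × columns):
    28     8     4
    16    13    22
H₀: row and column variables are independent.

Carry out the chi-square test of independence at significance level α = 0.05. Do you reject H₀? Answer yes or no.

Row totals [40, 51], col totals [44, 21, 26], n=91
χ² = (28−19.34)²/19.34 + (8−9.23)²/9.23 + (4−11.43)²/11.43 + (16−24.66)²/24.66 + (13−11.77)²/11.77 + (22−14.57)²/14.57 = 15.8263
df = 2
p-value (upper-tail) = 0.00037
At α=0.05: p < α → reject H₀

reject H₀: yes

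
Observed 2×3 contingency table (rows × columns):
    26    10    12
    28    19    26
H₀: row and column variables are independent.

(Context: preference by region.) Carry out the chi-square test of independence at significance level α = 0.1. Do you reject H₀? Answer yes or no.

reject H₀: no

Row totals [48, 73], col totals [54, 29, 38], n=121
χ² = (26−21.42)²/21.42 + (10−11.50)²/11.50 + (12−15.07)²/15.07 + (28−32.58)²/32.58 + (19−17.50)²/17.50 + (26−22.93)²/22.93 = 2.9873
df = 2
p-value (upper-tail) = 0.22455
At α=0.1: p ≥ α → fail to reject H₀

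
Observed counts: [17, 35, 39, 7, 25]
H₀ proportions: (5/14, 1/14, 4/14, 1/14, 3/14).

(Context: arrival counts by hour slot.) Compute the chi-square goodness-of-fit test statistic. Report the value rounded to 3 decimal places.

test statistic = 95.580

n = 123; E_i = n·p_i = [43.93, 8.79, 35.14, 8.79, 26.36]
χ² = (17−43.93)²/43.93 + (35−8.79)²/8.79 + (39−35.14)²/35.14 + (7−8.79)²/8.79 + (25−26.36)²/26.36 = 95.5802
df = 4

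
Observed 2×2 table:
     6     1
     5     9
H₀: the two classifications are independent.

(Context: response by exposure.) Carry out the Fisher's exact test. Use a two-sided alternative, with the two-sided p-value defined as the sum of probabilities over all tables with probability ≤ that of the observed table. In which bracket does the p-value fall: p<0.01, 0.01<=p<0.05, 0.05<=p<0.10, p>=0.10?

Margins: r₁=7, r₂=14, c₁=11, c₂=10, n=21
p_obs = C(7,6)·C(14,5)/C(21,11); sum pmf over tables with pmf ≤ p_obs
p-value (two-sided) = 0.06347
→ bracket: 0.05<=p<0.10

p-value bracket: 0.05<=p<0.10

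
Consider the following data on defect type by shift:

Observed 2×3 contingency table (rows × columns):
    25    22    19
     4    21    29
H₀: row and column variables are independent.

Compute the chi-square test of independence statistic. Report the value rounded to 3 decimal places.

test statistic = 16.276

Row totals [66, 54], col totals [29, 43, 48], n=120
χ² = (25−15.95)²/15.95 + (22−23.65)²/23.65 + (19−26.40)²/26.40 + (4−13.05)²/13.05 + (21−19.35)²/19.35 + (29−21.60)²/21.60 = 16.2762
df = 2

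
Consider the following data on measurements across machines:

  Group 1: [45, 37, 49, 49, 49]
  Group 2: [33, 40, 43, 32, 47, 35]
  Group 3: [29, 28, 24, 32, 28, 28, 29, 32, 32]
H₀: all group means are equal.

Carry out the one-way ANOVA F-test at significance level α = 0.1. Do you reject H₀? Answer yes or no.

reject H₀: yes

Group means [45.80, 38.33, 29.11], grand mean 36.050
SSB = Σnᵢ(x̄ᵢ−x̄)² = 939.928; SSW = ΣΣ(x−x̄ᵢ)² = 343.022
MSB = 939.928/2 = 469.9639; MSW = 343.022/17 = 20.1778
F = MSB/MSW = 23.2912
df = (2, 17)
p-value (upper-tail) = 0.00001
At α=0.1: p < α → reject H₀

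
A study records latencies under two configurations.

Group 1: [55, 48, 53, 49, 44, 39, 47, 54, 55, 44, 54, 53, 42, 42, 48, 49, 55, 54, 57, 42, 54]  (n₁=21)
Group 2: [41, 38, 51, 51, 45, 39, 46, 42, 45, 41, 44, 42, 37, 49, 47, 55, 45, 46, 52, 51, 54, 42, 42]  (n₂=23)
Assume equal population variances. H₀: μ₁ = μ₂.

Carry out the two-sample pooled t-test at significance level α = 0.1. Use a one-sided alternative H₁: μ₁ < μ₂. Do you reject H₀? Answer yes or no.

x̄₁=49.429, s₁=5.492, n₁=21
x̄₂=45.435, s₂=5.106, n₂=23
s_p² = [20·5.492² + 22·5.106²]/42 = 28.0189
SE = √(s_p²·(1/21+1/23)) = 1.5976
t = (49.429−45.435)/1.5976 = 2.4998
df = 42
p-value (one-sided, H₁ less) = 0.99179
At α=0.1: p ≥ α → fail to reject H₀

reject H₀: no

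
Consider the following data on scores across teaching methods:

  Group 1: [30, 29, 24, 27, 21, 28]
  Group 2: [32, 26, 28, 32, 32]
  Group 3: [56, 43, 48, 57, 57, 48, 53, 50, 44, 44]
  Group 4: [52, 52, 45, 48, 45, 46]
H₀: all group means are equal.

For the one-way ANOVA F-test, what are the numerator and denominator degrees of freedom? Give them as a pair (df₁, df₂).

k = 4 groups, N = 27 total
df = (k−1, N−k) = (4−1, 27−4) = (3, 23)

degrees of freedom = [3, 23]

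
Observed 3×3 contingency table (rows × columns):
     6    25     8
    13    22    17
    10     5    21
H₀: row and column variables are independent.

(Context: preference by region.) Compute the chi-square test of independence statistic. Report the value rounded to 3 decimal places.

test statistic = 20.703

Row totals [39, 52, 36], col totals [29, 52, 46], n=127
χ² = (6−8.91)²/8.91 + (25−15.97)²/15.97 + (8−14.13)²/14.13 + (13−11.87)²/11.87 + (22−21.29)²/21.29 + (17−18.83)²/18.83 + (10−8.22)²/8.22 + (5−14.74)²/14.74 + (21−13.04)²/13.04 = 20.7032
df = 4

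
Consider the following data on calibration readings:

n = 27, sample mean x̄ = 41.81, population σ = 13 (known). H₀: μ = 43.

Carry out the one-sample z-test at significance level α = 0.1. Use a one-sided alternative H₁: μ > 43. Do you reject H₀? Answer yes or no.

reject H₀: no

SE = σ/√n = 13/√27 = 2.5019
z = (x̄−μ₀)/SE = (41.81−43)/2.5019 = -0.4756
p-value (one-sided, H₁ greater) = 0.68284
At α=0.1: p ≥ α → fail to reject H₀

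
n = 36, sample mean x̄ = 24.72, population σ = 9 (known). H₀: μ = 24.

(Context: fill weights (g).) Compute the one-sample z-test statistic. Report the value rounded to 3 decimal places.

SE = σ/√n = 9/√36 = 1.5000
z = (x̄−μ₀)/SE = (24.72−24)/1.5000 = 0.4800

test statistic = 0.480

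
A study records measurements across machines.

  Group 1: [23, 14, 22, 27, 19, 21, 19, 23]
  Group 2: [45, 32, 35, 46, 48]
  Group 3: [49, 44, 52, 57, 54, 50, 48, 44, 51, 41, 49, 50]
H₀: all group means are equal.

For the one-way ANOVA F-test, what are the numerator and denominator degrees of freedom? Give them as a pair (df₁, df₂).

k = 3 groups, N = 25 total
df = (k−1, N−k) = (3−1, 25−3) = (2, 22)

degrees of freedom = [2, 22]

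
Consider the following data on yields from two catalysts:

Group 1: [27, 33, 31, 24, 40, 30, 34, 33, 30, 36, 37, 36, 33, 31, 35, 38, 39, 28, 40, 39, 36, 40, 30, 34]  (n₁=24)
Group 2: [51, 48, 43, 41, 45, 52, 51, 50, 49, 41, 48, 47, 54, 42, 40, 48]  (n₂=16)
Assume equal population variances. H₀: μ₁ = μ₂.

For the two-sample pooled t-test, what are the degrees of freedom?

df = n₁ + n₂ − 2 = 24 + 16 − 2 = 38

degrees of freedom = 38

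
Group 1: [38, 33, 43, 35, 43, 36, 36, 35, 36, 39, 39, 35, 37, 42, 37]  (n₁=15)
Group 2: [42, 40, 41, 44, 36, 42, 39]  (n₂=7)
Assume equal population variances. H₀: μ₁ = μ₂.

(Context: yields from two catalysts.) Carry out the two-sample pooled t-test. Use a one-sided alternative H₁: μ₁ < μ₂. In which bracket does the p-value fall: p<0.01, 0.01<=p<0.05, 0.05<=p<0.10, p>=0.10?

x̄₁=37.600, s₁=3.066, n₁=15
x̄₂=40.571, s₂=2.573, n₂=7
s_p² = [14·3.066² + 6·2.573²]/20 = 8.5657
SE = √(s_p²·(1/15+1/7)) = 1.3397
t = (37.600−40.571)/1.3397 = -2.2180
df = 20
p-value (one-sided, H₁ less) = 0.01915
→ bracket: 0.01<=p<0.05

p-value bracket: 0.01<=p<0.05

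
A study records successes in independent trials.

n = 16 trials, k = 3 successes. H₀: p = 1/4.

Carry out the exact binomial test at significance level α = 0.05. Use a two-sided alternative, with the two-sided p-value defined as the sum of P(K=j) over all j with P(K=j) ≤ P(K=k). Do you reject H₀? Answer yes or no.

Exact binomial: n=16, k=3, p₀=1/4=0.2500
P(X=j) = C(n,j)·p₀^j·(1−p₀)^(n−j); p = Σ P(X=j) over j with P(X=j) ≤ P(X=3)
p-value (two-sided) = 0.77480
At α=0.05: p ≥ α → fail to reject H₀

reject H₀: no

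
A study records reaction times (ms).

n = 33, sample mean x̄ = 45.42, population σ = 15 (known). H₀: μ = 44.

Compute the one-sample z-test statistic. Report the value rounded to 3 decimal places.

SE = σ/√n = 15/√33 = 2.6112
z = (x̄−μ₀)/SE = (45.42−44)/2.6112 = 0.5438

test statistic = 0.544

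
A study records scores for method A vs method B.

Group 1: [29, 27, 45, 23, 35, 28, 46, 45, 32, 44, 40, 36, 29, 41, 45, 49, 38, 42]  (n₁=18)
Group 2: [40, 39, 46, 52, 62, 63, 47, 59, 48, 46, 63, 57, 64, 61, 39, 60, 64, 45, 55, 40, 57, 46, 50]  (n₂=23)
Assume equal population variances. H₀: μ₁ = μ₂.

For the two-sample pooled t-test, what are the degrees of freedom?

degrees of freedom = 39

df = n₁ + n₂ − 2 = 18 + 23 − 2 = 39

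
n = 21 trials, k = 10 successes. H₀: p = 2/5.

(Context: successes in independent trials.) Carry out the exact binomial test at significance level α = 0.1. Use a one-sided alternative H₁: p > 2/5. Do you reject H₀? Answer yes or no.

reject H₀: no

Exact binomial: n=21, k=10, p₀=2/5=0.4000
P(X≥10) from Σ C(n,i)·p₀^i·(1−p₀)^(n−i)
p-value (one-sided, H₁ greater) = 0.30856
At α=0.1: p ≥ α → fail to reject H₀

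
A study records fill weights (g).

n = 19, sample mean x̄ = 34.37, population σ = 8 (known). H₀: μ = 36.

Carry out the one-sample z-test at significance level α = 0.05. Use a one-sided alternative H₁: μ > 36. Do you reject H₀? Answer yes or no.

reject H₀: no

SE = σ/√n = 8/√19 = 1.8353
z = (x̄−μ₀)/SE = (34.37−36)/1.8353 = -0.8881
p-value (one-sided, H₁ greater) = 0.81276
At α=0.05: p ≥ α → fail to reject H₀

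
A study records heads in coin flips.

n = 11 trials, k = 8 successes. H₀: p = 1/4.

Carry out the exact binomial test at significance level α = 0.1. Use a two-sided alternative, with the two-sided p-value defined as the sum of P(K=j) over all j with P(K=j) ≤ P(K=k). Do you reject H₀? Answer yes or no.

Exact binomial: n=11, k=8, p₀=1/4=0.2500
P(X=j) = C(n,j)·p₀^j·(1−p₀)^(n−j); p = Σ P(X=j) over j with P(X=j) ≤ P(X=8)
p-value (two-sided) = 0.00119
At α=0.1: p < α → reject H₀

reject H₀: yes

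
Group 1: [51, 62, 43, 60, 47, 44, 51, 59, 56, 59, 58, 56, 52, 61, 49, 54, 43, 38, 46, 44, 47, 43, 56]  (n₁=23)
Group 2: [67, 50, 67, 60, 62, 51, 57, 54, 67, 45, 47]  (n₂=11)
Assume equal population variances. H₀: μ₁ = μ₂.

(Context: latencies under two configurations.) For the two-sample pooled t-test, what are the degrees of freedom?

degrees of freedom = 32

df = n₁ + n₂ − 2 = 23 + 11 − 2 = 32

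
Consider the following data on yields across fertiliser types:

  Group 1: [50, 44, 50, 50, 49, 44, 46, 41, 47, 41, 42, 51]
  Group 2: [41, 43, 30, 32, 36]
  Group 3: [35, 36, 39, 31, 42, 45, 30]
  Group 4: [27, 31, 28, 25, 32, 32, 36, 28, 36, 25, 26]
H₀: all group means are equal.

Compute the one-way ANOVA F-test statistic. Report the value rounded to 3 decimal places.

Group means [46.25, 36.40, 36.86, 29.64], grand mean 37.743
SSB = Σnᵢ(x̄ᵢ−x̄)² = 1605.833; SSW = ΣΣ(x−x̄ᵢ)² = 626.853
MSB = 1605.833/3 = 535.2777; MSW = 626.853/31 = 20.2211
F = MSB/MSW = 26.4713
df = (3, 31)

test statistic = 26.471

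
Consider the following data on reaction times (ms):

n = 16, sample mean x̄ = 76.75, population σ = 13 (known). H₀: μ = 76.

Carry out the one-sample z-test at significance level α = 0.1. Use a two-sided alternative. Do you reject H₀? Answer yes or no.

SE = σ/√n = 13/√16 = 3.2500
z = (x̄−μ₀)/SE = (76.75−76)/3.2500 = 0.2308
p-value (two-sided) = 0.81749
At α=0.1: p ≥ α → fail to reject H₀

reject H₀: no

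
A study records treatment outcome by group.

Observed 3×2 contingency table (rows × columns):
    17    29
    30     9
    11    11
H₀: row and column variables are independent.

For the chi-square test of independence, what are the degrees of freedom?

df = (r−1)(c−1) = (3−1)·(2−1) = 2

degrees of freedom = 2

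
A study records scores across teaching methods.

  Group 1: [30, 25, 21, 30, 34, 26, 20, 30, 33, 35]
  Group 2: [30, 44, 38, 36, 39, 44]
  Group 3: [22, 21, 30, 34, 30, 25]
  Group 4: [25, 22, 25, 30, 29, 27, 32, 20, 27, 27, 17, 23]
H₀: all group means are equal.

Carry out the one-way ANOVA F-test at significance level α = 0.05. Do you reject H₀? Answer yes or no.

Group means [28.40, 38.50, 27.00, 25.33], grand mean 28.853
SSB = Σnᵢ(x̄ᵢ−x̄)² = 729.698; SSW = ΣΣ(x−x̄ᵢ)² = 720.567
MSB = 729.698/3 = 243.2327; MSW = 720.567/30 = 24.0189
F = MSB/MSW = 10.1267
df = (3, 30)
p-value (upper-tail) = 0.00009
At α=0.05: p < α → reject H₀

reject H₀: yes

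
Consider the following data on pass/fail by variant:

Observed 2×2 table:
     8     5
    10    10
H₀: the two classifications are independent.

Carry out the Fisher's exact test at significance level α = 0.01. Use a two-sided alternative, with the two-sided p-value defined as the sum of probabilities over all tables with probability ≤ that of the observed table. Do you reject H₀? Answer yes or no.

Margins: r₁=13, r₂=20, c₁=18, c₂=15, n=33
p_obs = C(13,8)·C(20,10)/C(33,18); sum pmf over tables with pmf ≤ p_obs
p-value (two-sided) = 0.72211
At α=0.01: p ≥ α → fail to reject H₀

reject H₀: no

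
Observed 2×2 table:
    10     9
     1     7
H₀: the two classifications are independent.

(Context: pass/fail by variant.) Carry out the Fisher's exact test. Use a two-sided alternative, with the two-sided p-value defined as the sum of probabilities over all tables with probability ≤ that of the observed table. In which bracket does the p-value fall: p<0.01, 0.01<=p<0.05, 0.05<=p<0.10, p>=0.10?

Margins: r₁=19, r₂=8, c₁=11, c₂=16, n=27
p_obs = C(19,10)·C(8,1)/C(27,11); sum pmf over tables with pmf ≤ p_obs
p-value (two-sided) = 0.08990
→ bracket: 0.05<=p<0.10

p-value bracket: 0.05<=p<0.10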